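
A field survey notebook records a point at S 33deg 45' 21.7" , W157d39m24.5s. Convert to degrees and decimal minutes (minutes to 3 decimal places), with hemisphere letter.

33° 45.362′ S, 157° 39.408′ W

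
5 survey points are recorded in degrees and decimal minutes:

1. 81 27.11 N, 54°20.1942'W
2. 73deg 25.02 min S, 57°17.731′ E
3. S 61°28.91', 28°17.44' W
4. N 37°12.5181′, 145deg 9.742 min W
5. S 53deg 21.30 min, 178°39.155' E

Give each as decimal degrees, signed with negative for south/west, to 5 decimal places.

1. 81.45183, -54.33657
2. -73.41700, 57.29552
3. -61.48183, -28.29067
4. 37.20864, -145.16237
5. -53.35500, 178.65258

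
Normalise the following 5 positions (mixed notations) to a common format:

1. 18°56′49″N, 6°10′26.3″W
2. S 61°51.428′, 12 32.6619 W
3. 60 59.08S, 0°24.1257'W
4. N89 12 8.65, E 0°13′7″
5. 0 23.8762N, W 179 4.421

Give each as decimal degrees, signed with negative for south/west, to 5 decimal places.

Point 1:
  Lat: 18° + 56/60 + 49/3600 = 18 + 0.933333 + 0.013611 = 18.946944
  N ⇒ keep positive
  Longitude: 10′ + 26.3″ = 10.43833′; 6 + 10.43833/60 = 6.173972
  W ⇒ negate
Point 2:
  Latitude: 61 + 51.428/60 = 61.857133
  S → negative
  Longitude: 32.6619′ = 0.544365°; total 12.544365
  hemisphere W, so the sign is −
Point 3:
  Latitude: 59.08′ = 0.984667°; total 60.984667
  S ⇒ negate
  Lon: 0 + 24.1257/60 = 0.402095
  W → negative
Point 4:
  Latitude: 89 + 12/60 + 8.65/3600 = 89.202403
  N ⇒ keep positive
  Longitude: 0 + 13/60 + 7/3600 = 0.218611
  E ⇒ keep positive
Point 5:
  φ: 23.8762′ = 0.397937°; total 0.397937
  N → positive
  Longitude: 4.421′ = 0.073683°; total 179.073683
  W → negative

1. 18.94694, -6.17397
2. -61.85713, -12.54437
3. -60.98467, -0.40210
4. 89.20240, 0.21861
5. 0.39794, -179.07368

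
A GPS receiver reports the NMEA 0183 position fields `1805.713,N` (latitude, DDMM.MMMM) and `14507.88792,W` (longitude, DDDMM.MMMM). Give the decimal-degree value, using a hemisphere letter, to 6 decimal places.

Lat: split at 2 digits → 18° and 5.713′; 18 + 5.713/60 = 18.0952167
Longitude: degrees = first 3 digits = 145, minutes = 7.88792; 145 + 7.88792/60 = 145.1314653

18.095217° N, 145.131465° W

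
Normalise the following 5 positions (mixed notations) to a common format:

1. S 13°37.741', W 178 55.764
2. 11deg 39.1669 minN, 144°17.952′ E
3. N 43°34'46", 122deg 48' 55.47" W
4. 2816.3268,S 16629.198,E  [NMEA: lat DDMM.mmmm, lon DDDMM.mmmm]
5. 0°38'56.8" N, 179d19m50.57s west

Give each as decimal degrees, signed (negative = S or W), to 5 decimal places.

Point 1:
  Lat: 37.741′ = 0.629017°; total 13.629017
  hemisphere S, so the sign is −
  λ: 178 + 55.764/60 = 178.929400
  W ⇒ negate
Point 2:
  φ: 39.1669′ = 0.652782°; total 11.652782
  N ⇒ keep positive
  Lon: 17.952′ = 0.299200°; total 144.299200
  E ⇒ keep positive
Point 3:
  Lat: 43° + 34/60 + 46/3600 = 43 + 0.566667 + 0.012778 = 43.579444
  N → positive
  Lon: 48′ + 55.47″ = 48.92450′; 122 + 48.92450/60 = 122.815408
  W ⇒ negate
Point 4:
  φ: degrees = first 2 digits = 28, minutes = 16.3268; 28 + 16.3268/60 = 28.272113
  hemisphere S, so the sign is −
  Longitude: split at 3 digits → 166° and 29.198′; 166 + 29.198/60 = 166.486633
  E ⇒ keep positive
Point 5:
  Latitude: 0 + 38/60 + 56.8/3600 = 0.649111
  N → positive
  λ: 179° + 19/60 + 50.57/3600 = 179 + 0.316667 + 0.014047 = 179.330714
  W → negative

1. -13.62902, -178.92940
2. 11.65278, 144.29920
3. 43.57944, -122.81541
4. -28.27211, 166.48663
5. 0.64911, -179.33071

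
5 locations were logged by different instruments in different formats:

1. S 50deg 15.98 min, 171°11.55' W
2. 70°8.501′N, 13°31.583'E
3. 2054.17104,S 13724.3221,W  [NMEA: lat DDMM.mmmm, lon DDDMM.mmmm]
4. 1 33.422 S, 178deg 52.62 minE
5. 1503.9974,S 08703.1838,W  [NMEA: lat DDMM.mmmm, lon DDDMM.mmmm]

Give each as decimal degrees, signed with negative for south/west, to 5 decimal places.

Point 1:
  φ: 15.98′ = 0.266333°; total 50.266333
  S → negative
  Longitude: 11.55′ = 0.192500°; total 171.192500
  hemisphere W, so the sign is −
Point 2:
  Lat: 8.501′ = 0.141683°; total 70.141683
  N ⇒ keep positive
  Lon: 31.583′ = 0.526383°; total 13.526383
  E ⇒ keep positive
Point 3:
  Lat: split at 2 digits → 20° and 54.17104′; 20 + 54.17104/60 = 20.902851
  S ⇒ negate
  Lon: degrees = first 3 digits = 137, minutes = 24.3221; 137 + 24.3221/60 = 137.405368
  W ⇒ negate
Point 4:
  φ: 33.422′ = 0.557033°; total 1.557033
  S ⇒ negate
  λ: 178 + 52.62/60 = 178.877000
  E ⇒ keep positive
Point 5:
  Latitude: split at 2 digits → 15° and 3.9974′; 15 + 3.9974/60 = 15.066623
  hemisphere S, so the sign is −
  Longitude: degrees = first 3 digits = 87, minutes = 3.1838; 87 + 3.1838/60 = 87.053063
  W → negative

1. -50.26633, -171.19250
2. 70.14168, 13.52638
3. -20.90285, -137.40537
4. -1.55703, 178.87700
5. -15.06662, -87.05306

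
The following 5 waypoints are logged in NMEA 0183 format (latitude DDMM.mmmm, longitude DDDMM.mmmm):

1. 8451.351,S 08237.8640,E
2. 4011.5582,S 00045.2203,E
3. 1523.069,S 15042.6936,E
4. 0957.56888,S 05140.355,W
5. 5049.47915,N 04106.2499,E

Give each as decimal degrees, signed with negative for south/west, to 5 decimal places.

Point 1:
  Latitude: degrees = first 2 digits = 84, minutes = 51.351; 84 + 51.351/60 = 84.855850
  S ⇒ negate
  Longitude: split at 3 digits → 082° and 37.864′; 82 + 37.864/60 = 82.631067
  E → positive
Point 2:
  Lat: split at 2 digits → 40° and 11.5582′; 40 + 11.5582/60 = 40.192637
  S → negative
  λ: split at 3 digits → 000° and 45.2203′; 0 + 45.2203/60 = 0.753672
  E ⇒ keep positive
Point 3:
  Lat: split at 2 digits → 15° and 23.069′; 15 + 23.069/60 = 15.384483
  hemisphere S, so the sign is −
  λ: degrees = first 3 digits = 150, minutes = 42.6936; 150 + 42.6936/60 = 150.711560
  E ⇒ keep positive
Point 4:
  Lat: split at 2 digits → 09° and 57.56888′; 9 + 57.56888/60 = 9.959481
  S ⇒ negate
  Lon: split at 3 digits → 051° and 40.355′; 51 + 40.355/60 = 51.672583
  W ⇒ negate
Point 5:
  Latitude: split at 2 digits → 50° and 49.47915′; 50 + 49.47915/60 = 50.824653
  N ⇒ keep positive
  Longitude: degrees = first 3 digits = 41, minutes = 6.2499; 41 + 6.2499/60 = 41.104165
  E → positive

1. -84.85585, 82.63107
2. -40.19264, 0.75367
3. -15.38448, 150.71156
4. -9.95948, -51.67258
5. 50.82465, 41.10417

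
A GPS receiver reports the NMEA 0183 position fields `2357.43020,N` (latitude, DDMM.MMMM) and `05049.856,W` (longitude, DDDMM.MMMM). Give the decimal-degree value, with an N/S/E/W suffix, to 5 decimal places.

23.95717° N, 50.83093° W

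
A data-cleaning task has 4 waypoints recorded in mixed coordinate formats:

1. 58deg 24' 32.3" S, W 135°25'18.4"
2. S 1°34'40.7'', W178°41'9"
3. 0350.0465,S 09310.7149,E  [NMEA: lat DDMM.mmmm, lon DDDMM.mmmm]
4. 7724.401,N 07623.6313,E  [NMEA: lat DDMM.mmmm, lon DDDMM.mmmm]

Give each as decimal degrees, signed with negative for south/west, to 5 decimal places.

1. -58.40897, -135.42178
2. -1.57797, -178.68583
3. -3.83411, 93.17858
4. 77.40668, 76.39386

Point 1:
  φ: 58° + 24/60 + 32.3/3600 = 58 + 0.400000 + 0.008972 = 58.408972
  S → negative
  λ: 135° + 25/60 + 18.4/3600 = 135 + 0.416667 + 0.005111 = 135.421778
  W ⇒ negate
Point 2:
  φ: 1 + 34/60 + 40.7/3600 = 1.577972
  S ⇒ negate
  Lon: 178° + 41/60 + 9/3600 = 178 + 0.683333 + 0.002500 = 178.685833
  hemisphere W, so the sign is −
Point 3:
  Latitude: split at 2 digits → 03° and 50.0465′; 3 + 50.0465/60 = 3.834108
  hemisphere S, so the sign is −
  λ: degrees = first 3 digits = 93, minutes = 10.7149; 93 + 10.7149/60 = 93.178582
  E → positive
Point 4:
  Lat: split at 2 digits → 77° and 24.401′; 77 + 24.401/60 = 77.406683
  N → positive
  Longitude: degrees = first 3 digits = 76, minutes = 23.6313; 76 + 23.6313/60 = 76.393855
  E ⇒ keep positive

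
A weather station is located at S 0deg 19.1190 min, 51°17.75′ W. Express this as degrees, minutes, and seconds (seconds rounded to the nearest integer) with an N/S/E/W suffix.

0°19′7″ S, 51°17′45″ W

Latitude: 19.11900′ → 19′ and 0.11900 × 60 = 7.14″
Lon: fractional minutes 0.75000 × 60 = 45.00″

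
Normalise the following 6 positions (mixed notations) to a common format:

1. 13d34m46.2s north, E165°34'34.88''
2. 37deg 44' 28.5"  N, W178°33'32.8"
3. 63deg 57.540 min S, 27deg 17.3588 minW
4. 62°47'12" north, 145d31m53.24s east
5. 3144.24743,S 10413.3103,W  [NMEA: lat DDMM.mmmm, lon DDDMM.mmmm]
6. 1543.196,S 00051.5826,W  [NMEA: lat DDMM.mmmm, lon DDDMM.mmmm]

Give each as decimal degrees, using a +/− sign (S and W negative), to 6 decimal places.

Point 1:
  Latitude: 13 + 34/60 + 46.2/3600 = 13.5795000
  N ⇒ keep positive
  Lon: 34′ + 34.88″ = 34.58133′; 165 + 34.58133/60 = 165.5763556
  E ⇒ keep positive
Point 2:
  φ: 44′ + 28.5″ = 44.47500′; 37 + 44.47500/60 = 37.7412500
  N → positive
  λ: 178° + 33/60 + 32.8/3600 = 178 + 0.550000 + 0.009111 = 178.5591111
  W ⇒ negate
Point 3:
  Latitude: 57.54′ = 0.959000°; total 63.9590000
  hemisphere S, so the sign is −
  Lon: 17.3588′ = 0.289313°; total 27.2893133
  W ⇒ negate
Point 4:
  φ: 47′ + 12″ = 47.20000′; 62 + 47.20000/60 = 62.7866667
  N ⇒ keep positive
  Longitude: 145° + 31/60 + 53.24/3600 = 145 + 0.516667 + 0.014789 = 145.5314556
  E ⇒ keep positive
Point 5:
  φ: degrees = first 2 digits = 31, minutes = 44.24743; 31 + 44.24743/60 = 31.7374572
  hemisphere S, so the sign is −
  λ: split at 3 digits → 104° and 13.3103′; 104 + 13.3103/60 = 104.2218383
  W → negative
Point 6:
  Lat: split at 2 digits → 15° and 43.196′; 15 + 43.196/60 = 15.7199333
  S → negative
  Longitude: degrees = first 3 digits = 0, minutes = 51.5826; 0 + 51.5826/60 = 0.8597100
  W ⇒ negate

1. 13.579500, 165.576356
2. 37.741250, -178.559111
3. -63.959000, -27.289313
4. 62.786667, 145.531456
5. -31.737457, -104.221838
6. -15.719933, -0.859710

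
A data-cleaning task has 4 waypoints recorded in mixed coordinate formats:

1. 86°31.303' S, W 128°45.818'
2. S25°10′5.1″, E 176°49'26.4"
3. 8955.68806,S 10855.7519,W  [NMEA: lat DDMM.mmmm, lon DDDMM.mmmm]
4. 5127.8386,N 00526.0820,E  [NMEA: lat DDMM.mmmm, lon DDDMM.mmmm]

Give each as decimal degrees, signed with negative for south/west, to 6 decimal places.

Point 1:
  φ: 86 + 31.303/60 = 86.5217167
  S ⇒ negate
  Longitude: 128 + 45.818/60 = 128.7636333
  W → negative
Point 2:
  φ: 10′ + 5.1″ = 10.08500′; 25 + 10.08500/60 = 25.1680833
  S → negative
  Longitude: 49′ + 26.4″ = 49.44000′; 176 + 49.44000/60 = 176.8240000
  E → positive
Point 3:
  Latitude: split at 2 digits → 89° and 55.68806′; 89 + 55.68806/60 = 89.9281343
  S ⇒ negate
  Lon: split at 3 digits → 108° and 55.7519′; 108 + 55.7519/60 = 108.9291983
  hemisphere W, so the sign is −
Point 4:
  Latitude: split at 2 digits → 51° and 27.8386′; 51 + 27.8386/60 = 51.4639767
  N → positive
  Longitude: split at 3 digits → 005° and 26.082′; 5 + 26.082/60 = 5.4347000
  E → positive

1. -86.521717, -128.763633
2. -25.168083, 176.824000
3. -89.928134, -108.929198
4. 51.463977, 5.434700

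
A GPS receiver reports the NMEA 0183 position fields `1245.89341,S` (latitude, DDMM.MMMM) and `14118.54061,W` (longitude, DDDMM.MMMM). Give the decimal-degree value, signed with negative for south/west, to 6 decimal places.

Lat: degrees = first 2 digits = 12, minutes = 45.89341; 12 + 45.89341/60 = 12.7648902
hemisphere S, so the sign is −
Lon: split at 3 digits → 141° and 18.54061′; 141 + 18.54061/60 = 141.3090102
W ⇒ negate

-12.764890, -141.309010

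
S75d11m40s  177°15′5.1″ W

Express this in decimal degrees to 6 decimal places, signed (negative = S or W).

-75.194444, -177.251417

φ: 75° + 11/60 + 40/3600 = 75 + 0.183333 + 0.011111 = 75.1944444
S ⇒ negate
Lon: 177 + 15/60 + 5.1/3600 = 177.2514167
W ⇒ negate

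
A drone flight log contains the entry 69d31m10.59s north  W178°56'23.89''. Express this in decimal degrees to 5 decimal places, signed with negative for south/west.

69.51961, -178.93997

Lat: 31′ + 10.59″ = 31.17650′; 69 + 31.17650/60 = 69.519608
N → positive
Lon: 56′ + 23.89″ = 56.39817′; 178 + 56.39817/60 = 178.939969
W ⇒ negate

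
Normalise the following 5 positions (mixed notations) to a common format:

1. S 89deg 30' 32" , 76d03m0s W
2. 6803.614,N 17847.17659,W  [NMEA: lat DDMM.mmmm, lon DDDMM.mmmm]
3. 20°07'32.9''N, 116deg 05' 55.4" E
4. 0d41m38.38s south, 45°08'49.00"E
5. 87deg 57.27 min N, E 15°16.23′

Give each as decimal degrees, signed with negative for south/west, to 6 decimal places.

1. -89.508889, -76.050000
2. 68.060233, -178.786277
3. 20.125806, 116.098722
4. -0.693994, 45.146944
5. 87.954500, 15.270500

Point 1:
  Latitude: 89° + 30/60 + 32/3600 = 89 + 0.500000 + 0.008889 = 89.5088889
  S ⇒ negate
  Lon: 76 + 3/60 + 0/3600 = 76.0500000
  W → negative
Point 2:
  φ: split at 2 digits → 68° and 3.614′; 68 + 3.614/60 = 68.0602333
  N ⇒ keep positive
  Longitude: split at 3 digits → 178° and 47.17659′; 178 + 47.17659/60 = 178.7862765
  W → negative
Point 3:
  φ: 20 + 7/60 + 32.9/3600 = 20.1258056
  N → positive
  Lon: 116 + 5/60 + 55.4/3600 = 116.0987222
  E ⇒ keep positive
Point 4:
  φ: 0 + 41/60 + 38.38/3600 = 0.6939944
  S → negative
  λ: 45° + 8/60 + 49/3600 = 45 + 0.133333 + 0.013611 = 45.1469444
  E → positive
Point 5:
  φ: 87 + 57.27/60 = 87.9545000
  N ⇒ keep positive
  λ: 16.23′ = 0.270500°; total 15.2705000
  E → positive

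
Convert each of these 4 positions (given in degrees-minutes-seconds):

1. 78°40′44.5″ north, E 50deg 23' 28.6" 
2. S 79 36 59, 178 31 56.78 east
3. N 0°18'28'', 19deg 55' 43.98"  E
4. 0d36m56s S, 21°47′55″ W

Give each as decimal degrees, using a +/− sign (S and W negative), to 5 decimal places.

Point 1:
  φ: 40′ + 44.5″ = 40.74167′; 78 + 40.74167/60 = 78.679028
  N → positive
  λ: 50 + 23/60 + 28.6/3600 = 50.391278
  E → positive
Point 2:
  φ: 36′ + 59″ = 36.98333′; 79 + 36.98333/60 = 79.616389
  S ⇒ negate
  Lon: 178° + 31/60 + 56.78/3600 = 178 + 0.516667 + 0.015772 = 178.532439
  E ⇒ keep positive
Point 3:
  Latitude: 0° + 18/60 + 28/3600 = 0 + 0.300000 + 0.007778 = 0.307778
  N ⇒ keep positive
  λ: 55′ + 43.98″ = 55.73300′; 19 + 55.73300/60 = 19.928883
  E ⇒ keep positive
Point 4:
  φ: 0 + 36/60 + 56/3600 = 0.615556
  hemisphere S, so the sign is −
  Lon: 21° + 47/60 + 55/3600 = 21 + 0.783333 + 0.015278 = 21.798611
  W → negative

1. 78.67903, 50.39128
2. -79.61639, 178.53244
3. 0.30778, 19.92888
4. -0.61556, -21.79861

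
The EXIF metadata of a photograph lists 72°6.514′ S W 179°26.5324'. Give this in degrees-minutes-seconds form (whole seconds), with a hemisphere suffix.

72°06′31″ S, 179°26′32″ W

Latitude: fractional minutes 0.51400 × 60 = 30.84″
λ: 26.53240′ → 26′ and 0.53240 × 60 = 31.94″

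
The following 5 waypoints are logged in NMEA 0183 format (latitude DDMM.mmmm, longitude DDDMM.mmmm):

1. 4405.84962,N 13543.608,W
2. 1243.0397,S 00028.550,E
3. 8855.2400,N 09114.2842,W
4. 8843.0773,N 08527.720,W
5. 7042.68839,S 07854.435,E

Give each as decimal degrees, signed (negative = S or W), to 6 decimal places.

Point 1:
  Latitude: degrees = first 2 digits = 44, minutes = 5.84962; 44 + 5.84962/60 = 44.0974937
  N ⇒ keep positive
  λ: degrees = first 3 digits = 135, minutes = 43.608; 135 + 43.608/60 = 135.7268000
  W → negative
Point 2:
  φ: degrees = first 2 digits = 12, minutes = 43.0397; 12 + 43.0397/60 = 12.7173283
  S ⇒ negate
  Lon: degrees = first 3 digits = 0, minutes = 28.55; 0 + 28.55/60 = 0.4758333
  E ⇒ keep positive
Point 3:
  φ: degrees = first 2 digits = 88, minutes = 55.24; 88 + 55.24/60 = 88.9206667
  N → positive
  Lon: degrees = first 3 digits = 91, minutes = 14.2842; 91 + 14.2842/60 = 91.2380700
  W → negative
Point 4:
  Lat: split at 2 digits → 88° and 43.0773′; 88 + 43.0773/60 = 88.7179550
  N ⇒ keep positive
  Lon: split at 3 digits → 085° and 27.72′; 85 + 27.72/60 = 85.4620000
  W ⇒ negate
Point 5:
  Lat: degrees = first 2 digits = 70, minutes = 42.68839; 70 + 42.68839/60 = 70.7114732
  S → negative
  Longitude: degrees = first 3 digits = 78, minutes = 54.435; 78 + 54.435/60 = 78.9072500
  E → positive

1. 44.097494, -135.726800
2. -12.717328, 0.475833
3. 88.920667, -91.238070
4. 88.717955, -85.462000
5. -70.711473, 78.907250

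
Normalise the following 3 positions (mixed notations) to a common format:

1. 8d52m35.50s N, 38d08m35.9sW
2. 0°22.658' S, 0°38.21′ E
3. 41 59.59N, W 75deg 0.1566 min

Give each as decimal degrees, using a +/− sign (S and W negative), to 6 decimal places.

1. 8.876528, -38.143306
2. -0.377633, 0.636833
3. 41.993167, -75.002610

Point 1:
  φ: 52′ + 35.5″ = 52.59167′; 8 + 52.59167/60 = 8.8765278
  N → positive
  λ: 38° + 8/60 + 35.9/3600 = 38 + 0.133333 + 0.009972 = 38.1433056
  W → negative
Point 2:
  Latitude: 22.658′ = 0.377633°; total 0.3776333
  S ⇒ negate
  Lon: 0 + 38.21/60 = 0.6368333
  E ⇒ keep positive
Point 3:
  Lat: 41 + 59.59/60 = 41.9931667
  N ⇒ keep positive
  λ: 0.1566′ = 0.002610°; total 75.0026100
  hemisphere W, so the sign is −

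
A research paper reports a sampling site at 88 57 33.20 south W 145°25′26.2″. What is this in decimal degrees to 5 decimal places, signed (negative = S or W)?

-88.95922, -145.42394

Latitude: 88° + 57/60 + 33.2/3600 = 88 + 0.950000 + 0.009222 = 88.959222
hemisphere S, so the sign is −
Longitude: 145 + 25/60 + 26.2/3600 = 145.423944
hemisphere W, so the sign is −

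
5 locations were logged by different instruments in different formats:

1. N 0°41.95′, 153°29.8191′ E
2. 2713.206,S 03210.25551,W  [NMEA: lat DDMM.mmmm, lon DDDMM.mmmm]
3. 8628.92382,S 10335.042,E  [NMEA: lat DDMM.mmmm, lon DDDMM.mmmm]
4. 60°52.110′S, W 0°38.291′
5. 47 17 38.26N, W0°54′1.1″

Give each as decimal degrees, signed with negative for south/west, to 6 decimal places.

Point 1:
  Lat: 41.95′ = 0.699167°; total 0.6991667
  N ⇒ keep positive
  Longitude: 29.8191′ = 0.496985°; total 153.4969850
  E ⇒ keep positive
Point 2:
  Latitude: split at 2 digits → 27° and 13.206′; 27 + 13.206/60 = 27.2201000
  S → negative
  Longitude: degrees = first 3 digits = 32, minutes = 10.25551; 32 + 10.25551/60 = 32.1709252
  hemisphere W, so the sign is −
Point 3:
  φ: split at 2 digits → 86° and 28.92382′; 86 + 28.92382/60 = 86.4820637
  S → negative
  Longitude: degrees = first 3 digits = 103, minutes = 35.042; 103 + 35.042/60 = 103.5840333
  E → positive
Point 4:
  φ: 60 + 52.11/60 = 60.8685000
  S → negative
  λ: 0 + 38.291/60 = 0.6381833
  W → negative
Point 5:
  Latitude: 47 + 17/60 + 38.26/3600 = 47.2939611
  N ⇒ keep positive
  λ: 54′ + 1.1″ = 54.01833′; 0 + 54.01833/60 = 0.9003056
  W ⇒ negate

1. 0.699167, 153.496985
2. -27.220100, -32.170925
3. -86.482064, 103.584033
4. -60.868500, -0.638183
5. 47.293961, -0.900306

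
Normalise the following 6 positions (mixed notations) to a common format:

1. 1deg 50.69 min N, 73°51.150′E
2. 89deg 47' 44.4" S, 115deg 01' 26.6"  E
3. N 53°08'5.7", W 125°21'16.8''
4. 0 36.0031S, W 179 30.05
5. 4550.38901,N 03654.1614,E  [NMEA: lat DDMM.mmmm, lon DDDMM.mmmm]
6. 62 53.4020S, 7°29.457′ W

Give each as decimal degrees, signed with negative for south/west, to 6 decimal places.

1. 1.844833, 73.852500
2. -89.795667, 115.024056
3. 53.134917, -125.354667
4. -0.600052, -179.500833
5. 45.839817, 36.902690
6. -62.890033, -7.490950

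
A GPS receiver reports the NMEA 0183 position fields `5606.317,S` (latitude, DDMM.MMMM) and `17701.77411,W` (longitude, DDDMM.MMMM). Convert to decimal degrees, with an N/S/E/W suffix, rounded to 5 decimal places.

Lat: degrees = first 2 digits = 56, minutes = 6.317; 56 + 6.317/60 = 56.105283
Longitude: degrees = first 3 digits = 177, minutes = 1.77411; 177 + 1.77411/60 = 177.029569

56.10528° S, 177.02957° W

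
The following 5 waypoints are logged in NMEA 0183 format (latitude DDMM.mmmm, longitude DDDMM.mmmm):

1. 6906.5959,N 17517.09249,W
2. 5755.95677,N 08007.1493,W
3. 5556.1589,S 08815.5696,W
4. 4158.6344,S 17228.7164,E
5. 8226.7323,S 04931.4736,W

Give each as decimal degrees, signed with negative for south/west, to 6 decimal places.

1. 69.109932, -175.284875
2. 57.932613, -80.119155
3. -55.935982, -88.259493
4. -41.977240, 172.478607
5. -82.445538, -49.524560

Point 1:
  φ: split at 2 digits → 69° and 6.5959′; 69 + 6.5959/60 = 69.1099317
  N → positive
  Longitude: degrees = first 3 digits = 175, minutes = 17.09249; 175 + 17.09249/60 = 175.2848748
  W → negative
Point 2:
  Latitude: split at 2 digits → 57° and 55.95677′; 57 + 55.95677/60 = 57.9326128
  N ⇒ keep positive
  Longitude: split at 3 digits → 080° and 7.1493′; 80 + 7.1493/60 = 80.1191550
  hemisphere W, so the sign is −
Point 3:
  φ: split at 2 digits → 55° and 56.1589′; 55 + 56.1589/60 = 55.9359817
  S ⇒ negate
  Lon: degrees = first 3 digits = 88, minutes = 15.5696; 88 + 15.5696/60 = 88.2594933
  W → negative
Point 4:
  Latitude: split at 2 digits → 41° and 58.6344′; 41 + 58.6344/60 = 41.9772400
  S ⇒ negate
  Longitude: split at 3 digits → 172° and 28.7164′; 172 + 28.7164/60 = 172.4786067
  E ⇒ keep positive
Point 5:
  Latitude: degrees = first 2 digits = 82, minutes = 26.7323; 82 + 26.7323/60 = 82.4455383
  S ⇒ negate
  Lon: degrees = first 3 digits = 49, minutes = 31.4736; 49 + 31.4736/60 = 49.5245600
  hemisphere W, so the sign is −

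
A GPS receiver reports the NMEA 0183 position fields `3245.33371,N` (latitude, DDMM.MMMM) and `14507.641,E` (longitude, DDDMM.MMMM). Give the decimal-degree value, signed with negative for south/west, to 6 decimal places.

Lat: split at 2 digits → 32° and 45.33371′; 32 + 45.33371/60 = 32.7555618
N ⇒ keep positive
Longitude: split at 3 digits → 145° and 7.641′; 145 + 7.641/60 = 145.1273500
E ⇒ keep positive

32.755562, 145.127350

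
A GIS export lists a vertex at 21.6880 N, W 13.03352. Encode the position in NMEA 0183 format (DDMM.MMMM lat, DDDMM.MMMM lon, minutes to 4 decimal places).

2141.2800,N / 01302.0112,W

Latitude: 21° + 0.688000 × 60 = 21° 41.280000′
Longitude: 13° + 0.033520 × 60 = 13° 2.011200′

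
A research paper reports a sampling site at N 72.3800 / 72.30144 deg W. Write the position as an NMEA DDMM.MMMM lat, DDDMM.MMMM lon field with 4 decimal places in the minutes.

φ: fractional part 0.380000 → 22.800000 minutes
Lon: fractional part 0.301440 → 18.086400 minutes

7222.8000,N / 07218.0864,W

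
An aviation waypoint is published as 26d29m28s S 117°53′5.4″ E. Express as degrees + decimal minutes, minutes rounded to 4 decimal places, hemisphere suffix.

26° 29.4667′ S, 117° 53.0900′ E

Latitude: 29 + 28/60 = 29.466667′
λ: seconds/60 = 0.09000; minutes = 53 + 0.09000 = 53.090000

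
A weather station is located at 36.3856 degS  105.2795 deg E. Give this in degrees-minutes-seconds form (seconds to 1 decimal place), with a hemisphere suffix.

Latitude: 0.385600° → 23.13600′; 0.13600 × 60 = 8.160″
λ: 0.279500° → 16.77000′; 0.77000 × 60 = 46.200″

36°23′8.2″ S, 105°16′46.2″ E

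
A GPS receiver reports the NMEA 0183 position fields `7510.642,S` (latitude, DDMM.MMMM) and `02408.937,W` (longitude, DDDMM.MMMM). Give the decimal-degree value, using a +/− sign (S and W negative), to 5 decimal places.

-75.17737, -24.14895

Lat: degrees = first 2 digits = 75, minutes = 10.642; 75 + 10.642/60 = 75.177367
hemisphere S, so the sign is −
Longitude: degrees = first 3 digits = 24, minutes = 8.937; 24 + 8.937/60 = 24.148950
hemisphere W, so the sign is −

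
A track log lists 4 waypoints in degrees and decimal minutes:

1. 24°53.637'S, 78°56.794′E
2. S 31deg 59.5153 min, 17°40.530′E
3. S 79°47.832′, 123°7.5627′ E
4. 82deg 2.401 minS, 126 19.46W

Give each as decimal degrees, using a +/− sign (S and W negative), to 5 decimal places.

Point 1:
  Lat: 24 + 53.637/60 = 24.893950
  hemisphere S, so the sign is −
  λ: 56.794′ = 0.946567°; total 78.946567
  E ⇒ keep positive
Point 2:
  φ: 59.5153′ = 0.991922°; total 31.991922
  S → negative
  λ: 17 + 40.53/60 = 17.675500
  E ⇒ keep positive
Point 3:
  Latitude: 47.832′ = 0.797200°; total 79.797200
  S ⇒ negate
  Longitude: 123 + 7.5627/60 = 123.126045
  E → positive
Point 4:
  φ: 2.401′ = 0.040017°; total 82.040017
  hemisphere S, so the sign is −
  Lon: 126 + 19.46/60 = 126.324333
  W ⇒ negate

1. -24.89395, 78.94657
2. -31.99192, 17.67550
3. -79.79720, 123.12605
4. -82.04002, -126.32433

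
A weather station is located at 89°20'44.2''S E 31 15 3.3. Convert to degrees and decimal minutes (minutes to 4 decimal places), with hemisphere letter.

Latitude: 20 + 44.2/60 = 20.736667′
λ: 15 + 3.3/60 = 15.055000′

89° 20.7367′ S, 31° 15.0550′ E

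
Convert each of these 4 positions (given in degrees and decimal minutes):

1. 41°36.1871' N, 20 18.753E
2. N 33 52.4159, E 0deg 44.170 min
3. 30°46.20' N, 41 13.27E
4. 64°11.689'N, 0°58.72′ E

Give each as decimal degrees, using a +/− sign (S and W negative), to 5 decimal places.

Point 1:
  Latitude: 36.1871′ = 0.603118°; total 41.603118
  N → positive
  Lon: 18.753′ = 0.312550°; total 20.312550
  E → positive
Point 2:
  Latitude: 33 + 52.4159/60 = 33.873598
  N → positive
  λ: 44.17′ = 0.736167°; total 0.736167
  E ⇒ keep positive
Point 3:
  Latitude: 46.2′ = 0.770000°; total 30.770000
  N → positive
  Longitude: 13.27′ = 0.221167°; total 41.221167
  E → positive
Point 4:
  φ: 11.689′ = 0.194817°; total 64.194817
  N → positive
  λ: 0 + 58.72/60 = 0.978667
  E → positive

1. 41.60312, 20.31255
2. 33.87360, 0.73617
3. 30.77000, 41.22117
4. 64.19482, 0.97867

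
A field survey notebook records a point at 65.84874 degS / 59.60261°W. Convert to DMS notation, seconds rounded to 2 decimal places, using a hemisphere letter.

Lat: 0.848740 × 60 = 50.92440′ → 50′, remainder × 60 = 55.4640″
Lon: 0.602610 × 60 = 36.15660′ → 36′, remainder × 60 = 9.3960″

65°50′55.46″ S, 59°36′9.40″ W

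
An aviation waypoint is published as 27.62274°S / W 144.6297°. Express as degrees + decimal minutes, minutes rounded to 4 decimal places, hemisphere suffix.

27° 37.3644′ S, 144° 37.7820′ W

Lat: fractional part 0.622740 → 37.364400 minutes
Lon: minutes = (144.629700 − 144) × 60 = 37.782000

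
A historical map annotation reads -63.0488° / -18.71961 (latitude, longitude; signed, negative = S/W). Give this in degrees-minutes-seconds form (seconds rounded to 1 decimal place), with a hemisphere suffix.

63°02′55.7″ S, 18°43′10.6″ W

Latitude is negative → S; |value| = 63.048800
Lat: 0.048800 × 60 = 2.92800′ → 2′, remainder × 60 = 55.680″
Longitude is negative → W; |value| = 18.719610
λ: 0.719610° → 43.17660′; 0.17660 × 60 = 10.596″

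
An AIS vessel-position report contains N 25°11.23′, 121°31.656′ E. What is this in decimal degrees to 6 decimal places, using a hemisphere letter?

Latitude: 11.23′ = 0.187167°; total 25.1871667
Lon: 121 + 31.656/60 = 121.5276000

25.187167° N, 121.527600° E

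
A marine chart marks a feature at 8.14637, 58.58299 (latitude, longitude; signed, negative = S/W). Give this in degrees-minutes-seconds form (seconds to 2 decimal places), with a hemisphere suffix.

Lat: 0.146370° → 8.78220′; 0.78220 × 60 = 46.9320″
Lon: whole degrees 58; 34.97940′ → 34′ and 58.7640″

8°08′46.93″ N, 58°34′58.76″ E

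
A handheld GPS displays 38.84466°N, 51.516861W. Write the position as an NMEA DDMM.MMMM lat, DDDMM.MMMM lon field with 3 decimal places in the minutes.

Latitude: 38° + 0.844660 × 60 = 38° 50.67960′
Longitude: 51° + 0.516861 × 60 = 51° 31.01166′

3850.680,N / 05131.012,W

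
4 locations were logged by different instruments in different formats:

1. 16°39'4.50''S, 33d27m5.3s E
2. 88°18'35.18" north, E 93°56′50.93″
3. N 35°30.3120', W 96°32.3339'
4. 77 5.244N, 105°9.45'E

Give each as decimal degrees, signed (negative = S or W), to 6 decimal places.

1. -16.651250, 33.451472
2. 88.309772, 93.947481
3. 35.505200, -96.538898
4. 77.087400, 105.157500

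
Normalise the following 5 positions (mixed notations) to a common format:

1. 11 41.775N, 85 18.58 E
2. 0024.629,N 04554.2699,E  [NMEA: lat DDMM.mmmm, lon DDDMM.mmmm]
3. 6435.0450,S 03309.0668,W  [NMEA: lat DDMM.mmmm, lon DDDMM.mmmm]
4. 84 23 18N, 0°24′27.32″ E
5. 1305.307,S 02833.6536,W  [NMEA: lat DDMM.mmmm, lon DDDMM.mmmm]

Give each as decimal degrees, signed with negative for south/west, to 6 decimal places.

1. 11.696250, 85.309667
2. 0.410483, 45.904498
3. -64.584083, -33.151113
4. 84.388333, 0.407589
5. -13.088450, -28.560893

Point 1:
  φ: 41.775′ = 0.696250°; total 11.6962500
  N → positive
  Longitude: 85 + 18.58/60 = 85.3096667
  E → positive
Point 2:
  Latitude: degrees = first 2 digits = 0, minutes = 24.629; 0 + 24.629/60 = 0.4104833
  N ⇒ keep positive
  Longitude: split at 3 digits → 045° and 54.2699′; 45 + 54.2699/60 = 45.9044983
  E ⇒ keep positive
Point 3:
  Lat: degrees = first 2 digits = 64, minutes = 35.045; 64 + 35.045/60 = 64.5840833
  hemisphere S, so the sign is −
  λ: split at 3 digits → 033° and 9.0668′; 33 + 9.0668/60 = 33.1511133
  hemisphere W, so the sign is −
Point 4:
  φ: 84 + 23/60 + 18/3600 = 84.3883333
  N → positive
  λ: 24′ + 27.32″ = 24.45533′; 0 + 24.45533/60 = 0.4075889
  E ⇒ keep positive
Point 5:
  Latitude: split at 2 digits → 13° and 5.307′; 13 + 5.307/60 = 13.0884500
  S → negative
  Lon: split at 3 digits → 028° and 33.6536′; 28 + 33.6536/60 = 28.5608933
  W ⇒ negate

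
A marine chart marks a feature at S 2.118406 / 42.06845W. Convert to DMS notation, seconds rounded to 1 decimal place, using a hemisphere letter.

φ: 0.118406 × 60 = 7.10436′ → 7′, remainder × 60 = 6.262″
λ: 0.068450 × 60 = 4.10700′ → 4′, remainder × 60 = 6.420″

2°07′6.3″ S, 42°04′6.4″ W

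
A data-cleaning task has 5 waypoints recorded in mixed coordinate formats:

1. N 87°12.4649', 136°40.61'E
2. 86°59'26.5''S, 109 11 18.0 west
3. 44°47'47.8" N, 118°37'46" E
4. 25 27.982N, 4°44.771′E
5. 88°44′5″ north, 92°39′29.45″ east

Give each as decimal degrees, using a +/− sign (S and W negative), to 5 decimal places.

Point 1:
  Lat: 12.4649′ = 0.207748°; total 87.207748
  N ⇒ keep positive
  Longitude: 40.61′ = 0.676833°; total 136.676833
  E ⇒ keep positive
Point 2:
  Latitude: 59′ + 26.5″ = 59.44167′; 86 + 59.44167/60 = 86.990694
  S → negative
  Longitude: 109° + 11/60 + 18/3600 = 109 + 0.183333 + 0.005000 = 109.188333
  W → negative
Point 3:
  Latitude: 44 + 47/60 + 47.8/3600 = 44.796611
  N ⇒ keep positive
  Longitude: 118 + 37/60 + 46/3600 = 118.629444
  E → positive
Point 4:
  Latitude: 27.982′ = 0.466367°; total 25.466367
  N → positive
  λ: 44.771′ = 0.746183°; total 4.746183
  E ⇒ keep positive
Point 5:
  Latitude: 44′ + 5″ = 44.08333′; 88 + 44.08333/60 = 88.734722
  N ⇒ keep positive
  Lon: 39′ + 29.45″ = 39.49083′; 92 + 39.49083/60 = 92.658181
  E → positive

1. 87.20775, 136.67683
2. -86.99069, -109.18833
3. 44.79661, 118.62944
4. 25.46637, 4.74618
5. 88.73472, 92.65818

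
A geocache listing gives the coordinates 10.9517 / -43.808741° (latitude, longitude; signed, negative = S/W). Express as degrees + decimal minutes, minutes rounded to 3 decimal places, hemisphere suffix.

10° 57.102′ N, 43° 48.524′ W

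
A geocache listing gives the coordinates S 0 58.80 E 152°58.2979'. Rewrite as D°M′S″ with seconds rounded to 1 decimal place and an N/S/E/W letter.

Lat: fractional minutes 0.80000 × 60 = 48.000″
Lon: fractional minutes 0.29790 × 60 = 17.874″

0°58′48.0″ S, 152°58′17.9″ E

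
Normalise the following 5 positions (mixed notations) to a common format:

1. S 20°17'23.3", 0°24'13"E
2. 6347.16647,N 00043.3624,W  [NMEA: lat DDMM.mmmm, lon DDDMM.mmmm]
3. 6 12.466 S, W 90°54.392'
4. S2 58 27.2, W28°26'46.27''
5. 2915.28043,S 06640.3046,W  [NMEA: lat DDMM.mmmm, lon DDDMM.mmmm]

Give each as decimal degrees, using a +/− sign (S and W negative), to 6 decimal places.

1. -20.289806, 0.403611
2. 63.786108, -0.722707
3. -6.207767, -90.906533
4. -2.974222, -28.446186
5. -29.254674, -66.671743

Point 1:
  φ: 20 + 17/60 + 23.3/3600 = 20.2898056
  S ⇒ negate
  Lon: 24′ + 13″ = 24.21667′; 0 + 24.21667/60 = 0.4036111
  E → positive
Point 2:
  Latitude: degrees = first 2 digits = 63, minutes = 47.16647; 63 + 47.16647/60 = 63.7861078
  N ⇒ keep positive
  Lon: split at 3 digits → 000° and 43.3624′; 0 + 43.3624/60 = 0.7227067
  hemisphere W, so the sign is −
Point 3:
  Lat: 6 + 12.466/60 = 6.2077667
  S ⇒ negate
  Lon: 90 + 54.392/60 = 90.9065333
  W ⇒ negate
Point 4:
  Latitude: 2 + 58/60 + 27.2/3600 = 2.9742222
  S → negative
  Longitude: 28 + 26/60 + 46.27/3600 = 28.4461861
  W ⇒ negate
Point 5:
  φ: split at 2 digits → 29° and 15.28043′; 29 + 15.28043/60 = 29.2546738
  hemisphere S, so the sign is −
  Longitude: degrees = first 3 digits = 66, minutes = 40.3046; 66 + 40.3046/60 = 66.6717433
  W ⇒ negate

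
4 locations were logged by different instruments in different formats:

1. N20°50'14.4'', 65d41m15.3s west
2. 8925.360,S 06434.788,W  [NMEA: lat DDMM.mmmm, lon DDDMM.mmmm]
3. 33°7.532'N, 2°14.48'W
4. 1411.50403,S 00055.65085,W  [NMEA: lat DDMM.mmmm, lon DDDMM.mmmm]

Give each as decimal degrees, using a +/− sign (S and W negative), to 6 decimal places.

Point 1:
  φ: 20 + 50/60 + 14.4/3600 = 20.8373333
  N → positive
  Lon: 41′ + 15.3″ = 41.25500′; 65 + 41.25500/60 = 65.6875833
  hemisphere W, so the sign is −
Point 2:
  Latitude: degrees = first 2 digits = 89, minutes = 25.36; 89 + 25.36/60 = 89.4226667
  S → negative
  Lon: split at 3 digits → 064° and 34.788′; 64 + 34.788/60 = 64.5798000
  W ⇒ negate
Point 3:
  Latitude: 7.532′ = 0.125533°; total 33.1255333
  N → positive
  λ: 14.48′ = 0.241333°; total 2.2413333
  W → negative
Point 4:
  Lat: degrees = first 2 digits = 14, minutes = 11.50403; 14 + 11.50403/60 = 14.1917338
  S → negative
  Lon: degrees = first 3 digits = 0, minutes = 55.65085; 0 + 55.65085/60 = 0.9275142
  hemisphere W, so the sign is −

1. 20.837333, -65.687583
2. -89.422667, -64.579800
3. 33.125533, -2.241333
4. -14.191734, -0.927514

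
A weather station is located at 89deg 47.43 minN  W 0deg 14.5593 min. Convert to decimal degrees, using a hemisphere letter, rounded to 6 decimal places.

Latitude: 47.43′ = 0.790500°; total 89.7905000
Longitude: 14.5593′ = 0.242655°; total 0.2426550

89.790500° N, 0.242655° W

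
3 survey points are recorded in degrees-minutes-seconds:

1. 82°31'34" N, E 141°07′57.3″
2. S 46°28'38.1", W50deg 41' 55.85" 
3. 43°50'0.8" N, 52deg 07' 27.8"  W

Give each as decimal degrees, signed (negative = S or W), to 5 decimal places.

Point 1:
  Lat: 82 + 31/60 + 34/3600 = 82.526111
  N ⇒ keep positive
  Lon: 7′ + 57.3″ = 7.95500′; 141 + 7.95500/60 = 141.132583
  E → positive
Point 2:
  Lat: 28′ + 38.1″ = 28.63500′; 46 + 28.63500/60 = 46.477250
  S → negative
  Lon: 50 + 41/60 + 55.85/3600 = 50.698847
  W → negative
Point 3:
  Lat: 43 + 50/60 + 0.8/3600 = 43.833556
  N ⇒ keep positive
  Longitude: 52° + 7/60 + 27.8/3600 = 52 + 0.116667 + 0.007722 = 52.124389
  W → negative

1. 82.52611, 141.13258
2. -46.47725, -50.69885
3. 43.83356, -52.12439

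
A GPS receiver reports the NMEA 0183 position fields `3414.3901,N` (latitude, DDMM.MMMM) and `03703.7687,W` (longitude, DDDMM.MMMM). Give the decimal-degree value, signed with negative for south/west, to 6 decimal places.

34.239835, -37.062812

φ: split at 2 digits → 34° and 14.3901′; 34 + 14.3901/60 = 34.2398350
N → positive
Longitude: split at 3 digits → 037° and 3.7687′; 37 + 3.7687/60 = 37.0628117
hemisphere W, so the sign is −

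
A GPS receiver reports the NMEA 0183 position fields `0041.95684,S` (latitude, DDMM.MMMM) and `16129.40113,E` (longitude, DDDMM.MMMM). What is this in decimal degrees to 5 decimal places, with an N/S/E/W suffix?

φ: degrees = first 2 digits = 0, minutes = 41.95684; 0 + 41.95684/60 = 0.699281
Longitude: degrees = first 3 digits = 161, minutes = 29.40113; 161 + 29.40113/60 = 161.490019

0.69928° S, 161.49002° E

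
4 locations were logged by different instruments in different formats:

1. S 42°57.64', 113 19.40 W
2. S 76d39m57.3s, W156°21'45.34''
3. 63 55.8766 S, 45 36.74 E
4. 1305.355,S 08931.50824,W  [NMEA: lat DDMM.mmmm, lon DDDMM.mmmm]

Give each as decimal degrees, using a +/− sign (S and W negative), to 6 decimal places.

1. -42.960667, -113.323333
2. -76.665917, -156.362594
3. -63.931277, 45.612333
4. -13.089250, -89.525137

Point 1:
  Latitude: 57.64′ = 0.960667°; total 42.9606667
  S ⇒ negate
  λ: 19.4′ = 0.323333°; total 113.3233333
  W → negative
Point 2:
  Lat: 39′ + 57.3″ = 39.95500′; 76 + 39.95500/60 = 76.6659167
  S → negative
  λ: 156 + 21/60 + 45.34/3600 = 156.3625944
  W → negative
Point 3:
  Latitude: 55.8766′ = 0.931277°; total 63.9312767
  S ⇒ negate
  λ: 36.74′ = 0.612333°; total 45.6123333
  E → positive
Point 4:
  Latitude: split at 2 digits → 13° and 5.355′; 13 + 5.355/60 = 13.0892500
  S ⇒ negate
  Longitude: degrees = first 3 digits = 89, minutes = 31.50824; 89 + 31.50824/60 = 89.5251373
  W → negative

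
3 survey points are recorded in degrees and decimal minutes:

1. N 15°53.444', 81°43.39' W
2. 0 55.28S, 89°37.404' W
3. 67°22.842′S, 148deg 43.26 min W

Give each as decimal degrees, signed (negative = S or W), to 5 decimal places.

1. 15.89073, -81.72317
2. -0.92133, -89.62340
3. -67.38070, -148.72100

Point 1:
  Lat: 15 + 53.444/60 = 15.890733
  N → positive
  Longitude: 43.39′ = 0.723167°; total 81.723167
  W → negative
Point 2:
  Latitude: 0 + 55.28/60 = 0.921333
  S → negative
  Longitude: 37.404′ = 0.623400°; total 89.623400
  W → negative
Point 3:
  Latitude: 67 + 22.842/60 = 67.380700
  S → negative
  Lon: 148 + 43.26/60 = 148.721000
  W ⇒ negate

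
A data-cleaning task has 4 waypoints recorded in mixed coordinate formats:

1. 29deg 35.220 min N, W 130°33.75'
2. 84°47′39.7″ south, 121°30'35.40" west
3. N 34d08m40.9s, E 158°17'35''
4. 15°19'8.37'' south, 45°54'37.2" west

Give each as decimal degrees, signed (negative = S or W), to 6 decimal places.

Point 1:
  Latitude: 29 + 35.22/60 = 29.5870000
  N ⇒ keep positive
  Lon: 130 + 33.75/60 = 130.5625000
  hemisphere W, so the sign is −
Point 2:
  φ: 84 + 47/60 + 39.7/3600 = 84.7943611
  S ⇒ negate
  Lon: 121° + 30/60 + 35.4/3600 = 121 + 0.500000 + 0.009833 = 121.5098333
  W ⇒ negate
Point 3:
  Latitude: 34 + 8/60 + 40.9/3600 = 34.1446944
  N ⇒ keep positive
  Lon: 158 + 17/60 + 35/3600 = 158.2930556
  E ⇒ keep positive
Point 4:
  Lat: 15 + 19/60 + 8.37/3600 = 15.3189917
  S ⇒ negate
  λ: 45 + 54/60 + 37.2/3600 = 45.9103333
  W ⇒ negate

1. 29.587000, -130.562500
2. -84.794361, -121.509833
3. 34.144694, 158.293056
4. -15.318992, -45.910333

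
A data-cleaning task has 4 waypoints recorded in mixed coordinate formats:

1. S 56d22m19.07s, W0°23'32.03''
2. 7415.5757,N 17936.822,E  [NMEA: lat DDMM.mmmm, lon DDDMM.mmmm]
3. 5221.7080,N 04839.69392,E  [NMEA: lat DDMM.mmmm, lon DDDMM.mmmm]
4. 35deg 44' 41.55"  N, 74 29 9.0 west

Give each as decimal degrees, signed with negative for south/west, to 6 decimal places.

Point 1:
  Lat: 56° + 22/60 + 19.07/3600 = 56 + 0.366667 + 0.005297 = 56.3719639
  S → negative
  Lon: 23′ + 32.03″ = 23.53383′; 0 + 23.53383/60 = 0.3922306
  W ⇒ negate
Point 2:
  φ: split at 2 digits → 74° and 15.5757′; 74 + 15.5757/60 = 74.2595950
  N → positive
  Lon: degrees = first 3 digits = 179, minutes = 36.822; 179 + 36.822/60 = 179.6137000
  E ⇒ keep positive
Point 3:
  Lat: split at 2 digits → 52° and 21.708′; 52 + 21.708/60 = 52.3618000
  N ⇒ keep positive
  Lon: split at 3 digits → 048° and 39.69392′; 48 + 39.69392/60 = 48.6615653
  E ⇒ keep positive
Point 4:
  Latitude: 35 + 44/60 + 41.55/3600 = 35.7448750
  N ⇒ keep positive
  Longitude: 74° + 29/60 + 9/3600 = 74 + 0.483333 + 0.002500 = 74.4858333
  W ⇒ negate

1. -56.371964, -0.392231
2. 74.259595, 179.613700
3. 52.361800, 48.661565
4. 35.744875, -74.485833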